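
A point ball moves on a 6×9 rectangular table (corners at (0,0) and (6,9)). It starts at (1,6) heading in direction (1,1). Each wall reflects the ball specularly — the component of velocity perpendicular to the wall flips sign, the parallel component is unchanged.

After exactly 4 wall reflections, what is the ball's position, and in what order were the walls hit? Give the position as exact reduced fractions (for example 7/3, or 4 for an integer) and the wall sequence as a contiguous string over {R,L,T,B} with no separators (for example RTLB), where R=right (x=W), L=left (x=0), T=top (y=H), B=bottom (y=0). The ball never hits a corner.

1. t=3 → T at (4,9); v=(1,-1)
2. t=2 → R at (6,7); v=(-1,-1)
3. t=6 → L at (0,1); v=(1,-1)
4. t=1 → B at (1,0); v=(1,1)

Final position: (1,0)
Wall sequence: TRLB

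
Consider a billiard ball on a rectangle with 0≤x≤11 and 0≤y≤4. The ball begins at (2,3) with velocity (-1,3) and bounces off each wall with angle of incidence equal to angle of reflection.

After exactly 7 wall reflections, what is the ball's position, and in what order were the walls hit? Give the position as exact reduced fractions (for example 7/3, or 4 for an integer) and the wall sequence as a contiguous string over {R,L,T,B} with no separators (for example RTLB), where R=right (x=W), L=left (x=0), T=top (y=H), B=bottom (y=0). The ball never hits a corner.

Final position: (5,0)
Wall sequence: TBLTBTB

1. t=1/3 → T at (5/3,4); v=(-1,-3)
2. t=4/3 → B at (1/3,0); v=(-1,3)
3. t=1/3 → L at (0,1); v=(1,3)
4. t=1 → T at (1,4); v=(1,-3)
5. t=4/3 → B at (7/3,0); v=(1,3)
6. t=4/3 → T at (11/3,4); v=(1,-3)
7. t=4/3 → B at (5,0); v=(1,3)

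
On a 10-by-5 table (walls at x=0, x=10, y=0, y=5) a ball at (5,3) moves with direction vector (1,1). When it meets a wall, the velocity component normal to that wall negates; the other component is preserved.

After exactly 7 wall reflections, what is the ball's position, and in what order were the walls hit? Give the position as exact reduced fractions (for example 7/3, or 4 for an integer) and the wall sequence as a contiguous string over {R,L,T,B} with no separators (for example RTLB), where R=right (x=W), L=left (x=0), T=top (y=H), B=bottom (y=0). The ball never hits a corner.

Final position: (7,5)
Wall sequence: TRBTLBT

1. t=2 → T at (7,5); v=(1,-1)
2. t=3 → R at (10,2); v=(-1,-1)
3. t=2 → B at (8,0); v=(-1,1)
4. t=5 → T at (3,5); v=(-1,-1)
5. t=3 → L at (0,2); v=(1,-1)
6. t=2 → B at (2,0); v=(1,1)
7. t=5 → T at (7,5); v=(1,-1)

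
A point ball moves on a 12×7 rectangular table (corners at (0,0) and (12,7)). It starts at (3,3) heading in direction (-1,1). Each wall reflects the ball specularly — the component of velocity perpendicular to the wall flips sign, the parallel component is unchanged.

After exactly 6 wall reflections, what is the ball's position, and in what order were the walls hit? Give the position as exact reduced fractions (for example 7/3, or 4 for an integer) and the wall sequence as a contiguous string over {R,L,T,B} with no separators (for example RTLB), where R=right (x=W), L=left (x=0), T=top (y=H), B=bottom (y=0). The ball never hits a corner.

Final position: (2,0)
Wall sequence: LTBRTB

1. t=3 → L at (0,6); v=(1,1)
2. t=1 → T at (1,7); v=(1,-1)
3. t=7 → B at (8,0); v=(1,1)
4. t=4 → R at (12,4); v=(-1,1)
5. t=3 → T at (9,7); v=(-1,-1)
6. t=7 → B at (2,0); v=(-1,1)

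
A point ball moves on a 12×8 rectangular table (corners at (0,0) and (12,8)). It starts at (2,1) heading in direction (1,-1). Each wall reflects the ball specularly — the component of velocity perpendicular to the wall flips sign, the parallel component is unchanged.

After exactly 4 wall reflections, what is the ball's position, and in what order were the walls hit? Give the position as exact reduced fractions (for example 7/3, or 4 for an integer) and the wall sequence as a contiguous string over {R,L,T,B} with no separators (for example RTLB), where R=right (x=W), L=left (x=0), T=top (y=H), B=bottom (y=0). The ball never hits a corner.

Final position: (5,0)
Wall sequence: BTRB

1. t=1 → B at (3,0); v=(1,1)
2. t=8 → T at (11,8); v=(1,-1)
3. t=1 → R at (12,7); v=(-1,-1)
4. t=7 → B at (5,0); v=(-1,1)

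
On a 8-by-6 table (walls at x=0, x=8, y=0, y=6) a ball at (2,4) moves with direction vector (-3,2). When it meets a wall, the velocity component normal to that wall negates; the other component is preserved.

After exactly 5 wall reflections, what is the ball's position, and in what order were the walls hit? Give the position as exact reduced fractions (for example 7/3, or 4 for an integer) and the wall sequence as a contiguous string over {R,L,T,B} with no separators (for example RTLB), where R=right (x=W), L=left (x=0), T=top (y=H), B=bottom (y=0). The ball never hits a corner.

1. t=2/3 → L at (0,16/3); v=(3,2)
2. t=1/3 → T at (1,6); v=(3,-2)
3. t=7/3 → R at (8,4/3); v=(-3,-2)
4. t=2/3 → B at (6,0); v=(-3,2)
5. t=2 → L at (0,4); v=(3,2)

Final position: (0,4)
Wall sequence: LTRBL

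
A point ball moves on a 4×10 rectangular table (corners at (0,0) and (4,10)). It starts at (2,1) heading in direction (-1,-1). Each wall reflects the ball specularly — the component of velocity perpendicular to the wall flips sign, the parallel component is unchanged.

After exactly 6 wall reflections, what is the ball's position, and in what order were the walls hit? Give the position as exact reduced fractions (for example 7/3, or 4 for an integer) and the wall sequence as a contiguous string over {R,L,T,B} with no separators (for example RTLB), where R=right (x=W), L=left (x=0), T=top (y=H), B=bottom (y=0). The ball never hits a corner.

Final position: (4,7)
Wall sequence: BLRLTR

1. t=1 → B at (1,0); v=(-1,1)
2. t=1 → L at (0,1); v=(1,1)
3. t=4 → R at (4,5); v=(-1,1)
4. t=4 → L at (0,9); v=(1,1)
5. t=1 → T at (1,10); v=(1,-1)
6. t=3 → R at (4,7); v=(-1,-1)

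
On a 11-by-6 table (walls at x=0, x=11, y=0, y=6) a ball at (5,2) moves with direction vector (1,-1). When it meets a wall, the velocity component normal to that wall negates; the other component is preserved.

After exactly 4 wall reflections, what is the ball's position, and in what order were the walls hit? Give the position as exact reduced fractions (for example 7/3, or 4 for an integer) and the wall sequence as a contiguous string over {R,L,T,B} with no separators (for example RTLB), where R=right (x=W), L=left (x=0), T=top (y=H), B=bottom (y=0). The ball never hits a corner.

Final position: (3,0)
Wall sequence: BRTB

1. t=2 → B at (7,0); v=(1,1)
2. t=4 → R at (11,4); v=(-1,1)
3. t=2 → T at (9,6); v=(-1,-1)
4. t=6 → B at (3,0); v=(-1,1)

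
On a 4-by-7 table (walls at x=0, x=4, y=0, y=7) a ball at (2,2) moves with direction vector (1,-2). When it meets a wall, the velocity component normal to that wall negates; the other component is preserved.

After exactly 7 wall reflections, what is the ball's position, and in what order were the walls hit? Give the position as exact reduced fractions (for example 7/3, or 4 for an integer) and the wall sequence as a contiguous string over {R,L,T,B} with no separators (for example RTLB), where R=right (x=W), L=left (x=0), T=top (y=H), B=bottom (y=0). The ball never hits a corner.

1. t=1 → B at (3,0); v=(1,2)
2. t=1 → R at (4,2); v=(-1,2)
3. t=5/2 → T at (3/2,7); v=(-1,-2)
4. t=3/2 → L at (0,4); v=(1,-2)
5. t=2 → B at (2,0); v=(1,2)
6. t=2 → R at (4,4); v=(-1,2)
7. t=3/2 → T at (5/2,7); v=(-1,-2)

Final position: (5/2,7)
Wall sequence: BRTLBRT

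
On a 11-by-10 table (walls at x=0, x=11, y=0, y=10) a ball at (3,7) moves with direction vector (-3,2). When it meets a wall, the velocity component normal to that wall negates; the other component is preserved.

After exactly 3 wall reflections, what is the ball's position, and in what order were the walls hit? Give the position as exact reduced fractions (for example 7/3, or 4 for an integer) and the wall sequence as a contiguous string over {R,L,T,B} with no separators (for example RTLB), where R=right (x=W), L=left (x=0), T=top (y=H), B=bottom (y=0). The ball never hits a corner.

Final position: (11,11/3)
Wall sequence: LTR

1. t=1 → L at (0,9); v=(3,2)
2. t=1/2 → T at (3/2,10); v=(3,-2)
3. t=19/6 → R at (11,11/3); v=(-3,-2)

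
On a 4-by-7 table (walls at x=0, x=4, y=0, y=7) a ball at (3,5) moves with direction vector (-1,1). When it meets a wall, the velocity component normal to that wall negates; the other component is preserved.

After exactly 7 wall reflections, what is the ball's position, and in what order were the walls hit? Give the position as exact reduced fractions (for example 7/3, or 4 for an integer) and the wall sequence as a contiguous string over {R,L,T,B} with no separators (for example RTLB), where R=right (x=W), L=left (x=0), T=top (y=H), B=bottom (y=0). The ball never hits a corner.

1. t=2 → T at (1,7); v=(-1,-1)
2. t=1 → L at (0,6); v=(1,-1)
3. t=4 → R at (4,2); v=(-1,-1)
4. t=2 → B at (2,0); v=(-1,1)
5. t=2 → L at (0,2); v=(1,1)
6. t=4 → R at (4,6); v=(-1,1)
7. t=1 → T at (3,7); v=(-1,-1)

Final position: (3,7)
Wall sequence: TLRBLRT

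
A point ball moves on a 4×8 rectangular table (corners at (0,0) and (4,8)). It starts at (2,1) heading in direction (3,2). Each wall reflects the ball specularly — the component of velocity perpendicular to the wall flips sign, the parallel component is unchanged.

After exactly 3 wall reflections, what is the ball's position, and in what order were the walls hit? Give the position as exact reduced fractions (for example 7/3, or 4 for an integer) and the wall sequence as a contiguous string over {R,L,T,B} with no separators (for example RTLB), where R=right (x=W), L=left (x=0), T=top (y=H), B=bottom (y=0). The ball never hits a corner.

Final position: (4,23/3)
Wall sequence: RLR

1. t=2/3 → R at (4,7/3); v=(-3,2)
2. t=4/3 → L at (0,5); v=(3,2)
3. t=4/3 → R at (4,23/3); v=(-3,2)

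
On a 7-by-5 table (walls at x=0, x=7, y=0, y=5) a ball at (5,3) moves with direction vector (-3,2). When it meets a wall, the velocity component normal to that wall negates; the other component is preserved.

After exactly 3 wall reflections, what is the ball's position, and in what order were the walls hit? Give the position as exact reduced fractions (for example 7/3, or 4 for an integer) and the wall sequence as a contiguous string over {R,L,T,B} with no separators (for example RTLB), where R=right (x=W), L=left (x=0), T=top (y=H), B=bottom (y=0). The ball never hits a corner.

1. t=1 → T at (2,5); v=(-3,-2)
2. t=2/3 → L at (0,11/3); v=(3,-2)
3. t=11/6 → B at (11/2,0); v=(3,2)

Final position: (11/2,0)
Wall sequence: TLB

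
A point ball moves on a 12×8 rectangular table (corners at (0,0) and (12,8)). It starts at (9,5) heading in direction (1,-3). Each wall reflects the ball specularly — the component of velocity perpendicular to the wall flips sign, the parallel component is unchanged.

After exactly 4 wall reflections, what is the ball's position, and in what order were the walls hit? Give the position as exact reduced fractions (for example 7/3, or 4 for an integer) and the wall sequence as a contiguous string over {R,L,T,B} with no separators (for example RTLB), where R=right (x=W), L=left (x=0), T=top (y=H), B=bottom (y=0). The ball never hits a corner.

1. t=5/3 → B at (32/3,0); v=(1,3)
2. t=4/3 → R at (12,4); v=(-1,3)
3. t=4/3 → T at (32/3,8); v=(-1,-3)
4. t=8/3 → B at (8,0); v=(-1,3)

Final position: (8,0)
Wall sequence: BRTB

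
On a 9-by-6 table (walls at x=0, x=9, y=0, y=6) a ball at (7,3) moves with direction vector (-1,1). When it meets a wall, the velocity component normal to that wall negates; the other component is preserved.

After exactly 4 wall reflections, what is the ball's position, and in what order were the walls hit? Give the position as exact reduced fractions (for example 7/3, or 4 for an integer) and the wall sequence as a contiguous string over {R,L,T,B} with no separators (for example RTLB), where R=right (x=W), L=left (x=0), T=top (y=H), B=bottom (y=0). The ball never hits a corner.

1. t=3 → T at (4,6); v=(-1,-1)
2. t=4 → L at (0,2); v=(1,-1)
3. t=2 → B at (2,0); v=(1,1)
4. t=6 → T at (8,6); v=(1,-1)

Final position: (8,6)
Wall sequence: TLBT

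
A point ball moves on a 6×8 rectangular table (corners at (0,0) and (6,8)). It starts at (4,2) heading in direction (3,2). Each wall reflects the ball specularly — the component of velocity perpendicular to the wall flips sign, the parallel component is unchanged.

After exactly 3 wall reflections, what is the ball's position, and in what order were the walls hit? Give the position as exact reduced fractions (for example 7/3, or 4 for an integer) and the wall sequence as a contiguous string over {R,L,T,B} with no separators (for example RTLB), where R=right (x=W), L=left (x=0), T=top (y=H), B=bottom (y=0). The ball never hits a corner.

Final position: (1,8)
Wall sequence: RLT

1. t=2/3 → R at (6,10/3); v=(-3,2)
2. t=2 → L at (0,22/3); v=(3,2)
3. t=1/3 → T at (1,8); v=(3,-2)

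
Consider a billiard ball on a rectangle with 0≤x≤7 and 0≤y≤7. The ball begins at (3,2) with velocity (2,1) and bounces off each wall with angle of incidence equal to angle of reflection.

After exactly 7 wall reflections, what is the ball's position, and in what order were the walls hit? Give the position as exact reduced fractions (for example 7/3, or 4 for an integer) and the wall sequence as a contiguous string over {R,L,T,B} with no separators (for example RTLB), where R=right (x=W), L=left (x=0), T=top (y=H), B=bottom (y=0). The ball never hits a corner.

Final position: (7,4)
Wall sequence: RTLRBLR

1. t=2 → R at (7,4); v=(-2,1)
2. t=3 → T at (1,7); v=(-2,-1)
3. t=1/2 → L at (0,13/2); v=(2,-1)
4. t=7/2 → R at (7,3); v=(-2,-1)
5. t=3 → B at (1,0); v=(-2,1)
6. t=1/2 → L at (0,1/2); v=(2,1)
7. t=7/2 → R at (7,4); v=(-2,1)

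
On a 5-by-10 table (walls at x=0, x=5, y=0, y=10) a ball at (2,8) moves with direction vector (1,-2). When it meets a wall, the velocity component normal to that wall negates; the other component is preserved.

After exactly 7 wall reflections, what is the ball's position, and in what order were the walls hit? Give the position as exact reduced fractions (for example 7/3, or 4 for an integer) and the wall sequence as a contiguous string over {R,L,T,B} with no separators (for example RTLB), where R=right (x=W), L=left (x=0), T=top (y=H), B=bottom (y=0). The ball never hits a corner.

Final position: (0,8)
Wall sequence: RBLTRBL

1. t=3 → R at (5,2); v=(-1,-2)
2. t=1 → B at (4,0); v=(-1,2)
3. t=4 → L at (0,8); v=(1,2)
4. t=1 → T at (1,10); v=(1,-2)
5. t=4 → R at (5,2); v=(-1,-2)
6. t=1 → B at (4,0); v=(-1,2)
7. t=4 → L at (0,8); v=(1,2)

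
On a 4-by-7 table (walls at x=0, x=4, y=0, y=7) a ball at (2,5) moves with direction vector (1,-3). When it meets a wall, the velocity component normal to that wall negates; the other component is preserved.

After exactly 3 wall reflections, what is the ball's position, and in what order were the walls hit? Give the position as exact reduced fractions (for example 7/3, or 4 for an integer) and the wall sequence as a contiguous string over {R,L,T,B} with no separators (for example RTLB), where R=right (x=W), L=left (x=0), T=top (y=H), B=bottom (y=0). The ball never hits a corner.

1. t=5/3 → B at (11/3,0); v=(1,3)
2. t=1/3 → R at (4,1); v=(-1,3)
3. t=2 → T at (2,7); v=(-1,-3)

Final position: (2,7)
Wall sequence: BRT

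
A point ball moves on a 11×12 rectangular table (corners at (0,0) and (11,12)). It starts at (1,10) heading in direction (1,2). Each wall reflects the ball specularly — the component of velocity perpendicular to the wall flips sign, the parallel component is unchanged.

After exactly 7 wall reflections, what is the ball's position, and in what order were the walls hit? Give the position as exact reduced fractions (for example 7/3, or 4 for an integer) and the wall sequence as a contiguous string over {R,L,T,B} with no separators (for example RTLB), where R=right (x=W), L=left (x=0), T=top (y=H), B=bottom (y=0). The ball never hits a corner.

Final position: (4,12)
Wall sequence: TBRTBLT

1. t=1 → T at (2,12); v=(1,-2)
2. t=6 → B at (8,0); v=(1,2)
3. t=3 → R at (11,6); v=(-1,2)
4. t=3 → T at (8,12); v=(-1,-2)
5. t=6 → B at (2,0); v=(-1,2)
6. t=2 → L at (0,4); v=(1,2)
7. t=4 → T at (4,12); v=(1,-2)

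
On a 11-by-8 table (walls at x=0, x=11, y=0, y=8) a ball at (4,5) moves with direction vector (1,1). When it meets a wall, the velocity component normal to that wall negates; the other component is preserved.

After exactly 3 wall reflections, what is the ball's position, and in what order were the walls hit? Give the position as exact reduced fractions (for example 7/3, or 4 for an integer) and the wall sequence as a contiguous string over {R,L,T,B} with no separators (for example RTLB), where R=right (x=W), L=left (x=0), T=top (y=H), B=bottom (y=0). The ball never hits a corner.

1. t=3 → T at (7,8); v=(1,-1)
2. t=4 → R at (11,4); v=(-1,-1)
3. t=4 → B at (7,0); v=(-1,1)

Final position: (7,0)
Wall sequence: TRB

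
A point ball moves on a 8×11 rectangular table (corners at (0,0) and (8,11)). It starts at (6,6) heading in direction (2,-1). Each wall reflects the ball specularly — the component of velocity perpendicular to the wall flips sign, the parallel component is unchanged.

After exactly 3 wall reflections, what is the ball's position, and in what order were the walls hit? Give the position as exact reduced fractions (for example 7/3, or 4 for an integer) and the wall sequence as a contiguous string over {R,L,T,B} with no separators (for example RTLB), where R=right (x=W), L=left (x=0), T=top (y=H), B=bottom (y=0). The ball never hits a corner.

1. t=1 → R at (8,5); v=(-2,-1)
2. t=4 → L at (0,1); v=(2,-1)
3. t=1 → B at (2,0); v=(2,1)

Final position: (2,0)
Wall sequence: RLB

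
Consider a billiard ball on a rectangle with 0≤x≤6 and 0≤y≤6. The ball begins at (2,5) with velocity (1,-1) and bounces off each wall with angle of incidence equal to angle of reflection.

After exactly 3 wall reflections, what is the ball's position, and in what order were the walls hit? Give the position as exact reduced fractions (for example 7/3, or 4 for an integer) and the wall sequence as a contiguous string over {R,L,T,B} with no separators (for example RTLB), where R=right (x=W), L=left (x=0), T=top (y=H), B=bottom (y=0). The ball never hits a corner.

Final position: (0,5)
Wall sequence: RBL

1. t=4 → R at (6,1); v=(-1,-1)
2. t=1 → B at (5,0); v=(-1,1)
3. t=5 → L at (0,5); v=(1,1)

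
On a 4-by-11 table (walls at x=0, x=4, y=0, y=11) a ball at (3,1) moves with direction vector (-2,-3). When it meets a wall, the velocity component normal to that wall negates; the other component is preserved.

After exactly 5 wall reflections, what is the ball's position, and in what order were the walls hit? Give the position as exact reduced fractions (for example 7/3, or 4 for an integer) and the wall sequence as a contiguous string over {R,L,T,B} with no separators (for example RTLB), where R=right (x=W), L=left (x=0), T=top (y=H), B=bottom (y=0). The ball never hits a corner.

1. t=1/3 → B at (7/3,0); v=(-2,3)
2. t=7/6 → L at (0,7/2); v=(2,3)
3. t=2 → R at (4,19/2); v=(-2,3)
4. t=1/2 → T at (3,11); v=(-2,-3)
5. t=3/2 → L at (0,13/2); v=(2,-3)

Final position: (0,13/2)
Wall sequence: BLRTL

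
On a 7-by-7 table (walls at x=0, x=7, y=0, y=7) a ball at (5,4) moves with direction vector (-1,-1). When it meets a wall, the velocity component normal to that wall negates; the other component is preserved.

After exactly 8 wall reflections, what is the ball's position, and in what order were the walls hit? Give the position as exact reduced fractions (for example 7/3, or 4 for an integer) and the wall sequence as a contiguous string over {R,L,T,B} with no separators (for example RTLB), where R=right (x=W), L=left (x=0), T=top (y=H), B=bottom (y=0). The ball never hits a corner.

1. t=4 → B at (1,0); v=(-1,1)
2. t=1 → L at (0,1); v=(1,1)
3. t=6 → T at (6,7); v=(1,-1)
4. t=1 → R at (7,6); v=(-1,-1)
5. t=6 → B at (1,0); v=(-1,1)
6. t=1 → L at (0,1); v=(1,1)
7. t=6 → T at (6,7); v=(1,-1)
8. t=1 → R at (7,6); v=(-1,-1)

Final position: (7,6)
Wall sequence: BLTRBLTR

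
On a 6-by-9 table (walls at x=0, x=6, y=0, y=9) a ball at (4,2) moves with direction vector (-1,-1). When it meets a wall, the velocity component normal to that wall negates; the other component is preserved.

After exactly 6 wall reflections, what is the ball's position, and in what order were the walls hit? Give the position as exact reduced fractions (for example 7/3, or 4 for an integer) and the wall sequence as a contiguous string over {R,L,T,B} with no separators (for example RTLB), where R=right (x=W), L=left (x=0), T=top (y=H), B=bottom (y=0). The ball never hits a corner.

Final position: (4,0)
Wall sequence: BLRTLB

1. t=2 → B at (2,0); v=(-1,1)
2. t=2 → L at (0,2); v=(1,1)
3. t=6 → R at (6,8); v=(-1,1)
4. t=1 → T at (5,9); v=(-1,-1)
5. t=5 → L at (0,4); v=(1,-1)
6. t=4 → B at (4,0); v=(1,1)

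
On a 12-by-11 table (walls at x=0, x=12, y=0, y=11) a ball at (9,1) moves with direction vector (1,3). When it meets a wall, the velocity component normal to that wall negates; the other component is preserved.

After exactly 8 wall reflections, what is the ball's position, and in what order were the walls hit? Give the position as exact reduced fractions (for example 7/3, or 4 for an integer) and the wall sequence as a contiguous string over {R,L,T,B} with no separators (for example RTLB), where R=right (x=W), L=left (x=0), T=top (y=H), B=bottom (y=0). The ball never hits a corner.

1. t=3 → R at (12,10); v=(-1,3)
2. t=1/3 → T at (35/3,11); v=(-1,-3)
3. t=11/3 → B at (8,0); v=(-1,3)
4. t=11/3 → T at (13/3,11); v=(-1,-3)
5. t=11/3 → B at (2/3,0); v=(-1,3)
6. t=2/3 → L at (0,2); v=(1,3)
7. t=3 → T at (3,11); v=(1,-3)
8. t=11/3 → B at (20/3,0); v=(1,3)

Final position: (20/3,0)
Wall sequence: RTBTBLTB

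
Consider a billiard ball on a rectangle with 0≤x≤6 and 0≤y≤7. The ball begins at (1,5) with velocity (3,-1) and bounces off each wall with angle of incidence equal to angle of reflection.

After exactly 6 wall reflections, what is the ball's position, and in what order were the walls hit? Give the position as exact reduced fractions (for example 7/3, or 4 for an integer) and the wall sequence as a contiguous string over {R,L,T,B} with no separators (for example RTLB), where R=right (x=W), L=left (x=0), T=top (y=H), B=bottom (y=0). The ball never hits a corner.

Final position: (6,14/3)
Wall sequence: RLBRLR

1. t=5/3 → R at (6,10/3); v=(-3,-1)
2. t=2 → L at (0,4/3); v=(3,-1)
3. t=4/3 → B at (4,0); v=(3,1)
4. t=2/3 → R at (6,2/3); v=(-3,1)
5. t=2 → L at (0,8/3); v=(3,1)
6. t=2 → R at (6,14/3); v=(-3,1)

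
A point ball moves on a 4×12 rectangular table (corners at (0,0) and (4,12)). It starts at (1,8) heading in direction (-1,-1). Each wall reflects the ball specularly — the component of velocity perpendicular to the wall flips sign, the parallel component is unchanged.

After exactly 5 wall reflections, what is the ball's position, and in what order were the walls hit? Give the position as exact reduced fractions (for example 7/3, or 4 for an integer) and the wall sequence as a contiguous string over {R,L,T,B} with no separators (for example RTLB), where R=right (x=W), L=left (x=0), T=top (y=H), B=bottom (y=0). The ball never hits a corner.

Final position: (4,5)
Wall sequence: LRBLR

1. t=1 → L at (0,7); v=(1,-1)
2. t=4 → R at (4,3); v=(-1,-1)
3. t=3 → B at (1,0); v=(-1,1)
4. t=1 → L at (0,1); v=(1,1)
5. t=4 → R at (4,5); v=(-1,1)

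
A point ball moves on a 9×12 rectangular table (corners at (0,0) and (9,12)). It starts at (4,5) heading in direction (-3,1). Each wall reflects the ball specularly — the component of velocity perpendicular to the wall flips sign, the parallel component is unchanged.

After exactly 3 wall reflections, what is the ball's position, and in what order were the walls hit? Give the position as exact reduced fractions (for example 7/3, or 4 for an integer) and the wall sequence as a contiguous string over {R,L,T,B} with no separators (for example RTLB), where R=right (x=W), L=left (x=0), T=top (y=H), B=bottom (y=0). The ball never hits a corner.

Final position: (1,12)
Wall sequence: LRT

1. t=4/3 → L at (0,19/3); v=(3,1)
2. t=3 → R at (9,28/3); v=(-3,1)
3. t=8/3 → T at (1,12); v=(-3,-1)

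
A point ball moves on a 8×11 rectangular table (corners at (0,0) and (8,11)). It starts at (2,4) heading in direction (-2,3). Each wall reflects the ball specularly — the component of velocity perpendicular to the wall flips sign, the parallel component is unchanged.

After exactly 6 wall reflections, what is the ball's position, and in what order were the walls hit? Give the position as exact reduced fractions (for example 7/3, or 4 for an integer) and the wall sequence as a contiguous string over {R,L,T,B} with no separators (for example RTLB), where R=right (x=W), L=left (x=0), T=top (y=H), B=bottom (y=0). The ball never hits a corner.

Final position: (4/3,11)
Wall sequence: LTRBLT

1. t=1 → L at (0,7); v=(2,3)
2. t=4/3 → T at (8/3,11); v=(2,-3)
3. t=8/3 → R at (8,3); v=(-2,-3)
4. t=1 → B at (6,0); v=(-2,3)
5. t=3 → L at (0,9); v=(2,3)
6. t=2/3 → T at (4/3,11); v=(2,-3)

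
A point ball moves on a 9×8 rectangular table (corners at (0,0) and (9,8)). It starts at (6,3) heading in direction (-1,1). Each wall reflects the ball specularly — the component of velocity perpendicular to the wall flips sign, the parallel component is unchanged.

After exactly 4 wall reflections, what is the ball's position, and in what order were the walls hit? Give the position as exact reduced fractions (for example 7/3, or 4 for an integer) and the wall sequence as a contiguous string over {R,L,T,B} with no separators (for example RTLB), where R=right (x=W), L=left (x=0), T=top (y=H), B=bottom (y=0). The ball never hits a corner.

Final position: (9,2)
Wall sequence: TLBR

1. t=5 → T at (1,8); v=(-1,-1)
2. t=1 → L at (0,7); v=(1,-1)
3. t=7 → B at (7,0); v=(1,1)
4. t=2 → R at (9,2); v=(-1,1)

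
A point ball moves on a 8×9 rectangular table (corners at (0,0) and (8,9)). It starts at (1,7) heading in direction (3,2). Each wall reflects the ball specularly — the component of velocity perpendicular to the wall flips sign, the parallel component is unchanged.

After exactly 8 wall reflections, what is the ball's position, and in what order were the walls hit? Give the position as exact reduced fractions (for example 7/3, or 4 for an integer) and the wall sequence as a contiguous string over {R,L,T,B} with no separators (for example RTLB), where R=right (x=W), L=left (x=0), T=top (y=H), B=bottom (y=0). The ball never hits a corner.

Final position: (8,3)
Wall sequence: TRLBRTLR

1. t=1 → T at (4,9); v=(3,-2)
2. t=4/3 → R at (8,19/3); v=(-3,-2)
3. t=8/3 → L at (0,1); v=(3,-2)
4. t=1/2 → B at (3/2,0); v=(3,2)
5. t=13/6 → R at (8,13/3); v=(-3,2)
6. t=7/3 → T at (1,9); v=(-3,-2)
7. t=1/3 → L at (0,25/3); v=(3,-2)
8. t=8/3 → R at (8,3); v=(-3,-2)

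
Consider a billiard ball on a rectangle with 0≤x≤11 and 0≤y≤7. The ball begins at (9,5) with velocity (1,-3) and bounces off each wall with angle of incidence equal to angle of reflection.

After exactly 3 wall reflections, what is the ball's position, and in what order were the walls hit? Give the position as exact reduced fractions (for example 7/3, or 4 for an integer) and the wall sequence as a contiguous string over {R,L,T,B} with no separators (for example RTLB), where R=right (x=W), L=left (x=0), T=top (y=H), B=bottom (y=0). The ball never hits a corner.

1. t=5/3 → B at (32/3,0); v=(1,3)
2. t=1/3 → R at (11,1); v=(-1,3)
3. t=2 → T at (9,7); v=(-1,-3)

Final position: (9,7)
Wall sequence: BRT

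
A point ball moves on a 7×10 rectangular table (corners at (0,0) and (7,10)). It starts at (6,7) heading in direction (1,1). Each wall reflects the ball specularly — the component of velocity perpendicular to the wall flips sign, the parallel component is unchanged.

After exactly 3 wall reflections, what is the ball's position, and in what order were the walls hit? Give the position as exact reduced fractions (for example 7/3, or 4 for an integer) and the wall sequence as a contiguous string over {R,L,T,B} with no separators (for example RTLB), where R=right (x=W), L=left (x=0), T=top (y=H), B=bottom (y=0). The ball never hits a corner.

1. t=1 → R at (7,8); v=(-1,1)
2. t=2 → T at (5,10); v=(-1,-1)
3. t=5 → L at (0,5); v=(1,-1)

Final position: (0,5)
Wall sequence: RTL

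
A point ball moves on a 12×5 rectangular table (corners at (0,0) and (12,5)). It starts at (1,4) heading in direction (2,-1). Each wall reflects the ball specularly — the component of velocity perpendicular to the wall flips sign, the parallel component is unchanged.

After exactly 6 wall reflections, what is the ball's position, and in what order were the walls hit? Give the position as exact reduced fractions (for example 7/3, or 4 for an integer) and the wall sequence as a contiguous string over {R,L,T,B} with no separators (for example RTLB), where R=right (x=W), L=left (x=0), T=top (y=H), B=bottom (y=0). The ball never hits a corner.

Final position: (12,7/2)
Wall sequence: BRTLBR

1. t=4 → B at (9,0); v=(2,1)
2. t=3/2 → R at (12,3/2); v=(-2,1)
3. t=7/2 → T at (5,5); v=(-2,-1)
4. t=5/2 → L at (0,5/2); v=(2,-1)
5. t=5/2 → B at (5,0); v=(2,1)
6. t=7/2 → R at (12,7/2); v=(-2,1)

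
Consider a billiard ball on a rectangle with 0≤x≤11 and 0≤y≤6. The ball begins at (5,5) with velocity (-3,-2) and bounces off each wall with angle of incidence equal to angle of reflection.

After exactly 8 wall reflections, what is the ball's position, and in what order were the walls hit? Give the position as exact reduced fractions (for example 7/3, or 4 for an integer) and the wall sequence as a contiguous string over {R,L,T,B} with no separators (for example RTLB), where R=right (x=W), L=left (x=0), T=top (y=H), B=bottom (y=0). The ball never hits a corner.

1. t=5/3 → L at (0,5/3); v=(3,-2)
2. t=5/6 → B at (5/2,0); v=(3,2)
3. t=17/6 → R at (11,17/3); v=(-3,2)
4. t=1/6 → T at (21/2,6); v=(-3,-2)
5. t=3 → B at (3/2,0); v=(-3,2)
6. t=1/2 → L at (0,1); v=(3,2)
7. t=5/2 → T at (15/2,6); v=(3,-2)
8. t=7/6 → R at (11,11/3); v=(-3,-2)

Final position: (11,11/3)
Wall sequence: LBRTBLTR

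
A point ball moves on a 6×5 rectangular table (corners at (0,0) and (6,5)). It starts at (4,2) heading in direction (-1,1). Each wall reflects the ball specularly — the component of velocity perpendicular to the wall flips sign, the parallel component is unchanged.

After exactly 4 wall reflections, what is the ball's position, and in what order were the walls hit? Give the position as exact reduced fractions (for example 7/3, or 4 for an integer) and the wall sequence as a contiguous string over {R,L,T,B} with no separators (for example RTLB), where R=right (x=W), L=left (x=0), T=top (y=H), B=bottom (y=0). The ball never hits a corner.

1. t=3 → T at (1,5); v=(-1,-1)
2. t=1 → L at (0,4); v=(1,-1)
3. t=4 → B at (4,0); v=(1,1)
4. t=2 → R at (6,2); v=(-1,1)

Final position: (6,2)
Wall sequence: TLBR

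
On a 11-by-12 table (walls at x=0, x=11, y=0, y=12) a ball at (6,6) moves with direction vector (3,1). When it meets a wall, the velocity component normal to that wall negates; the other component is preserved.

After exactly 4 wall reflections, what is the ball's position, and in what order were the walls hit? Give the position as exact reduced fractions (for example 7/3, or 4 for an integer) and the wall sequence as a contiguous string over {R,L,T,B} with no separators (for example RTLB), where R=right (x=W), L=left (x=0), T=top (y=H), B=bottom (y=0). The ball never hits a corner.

1. t=5/3 → R at (11,23/3); v=(-3,1)
2. t=11/3 → L at (0,34/3); v=(3,1)
3. t=2/3 → T at (2,12); v=(3,-1)
4. t=3 → R at (11,9); v=(-3,-1)

Final position: (11,9)
Wall sequence: RLTR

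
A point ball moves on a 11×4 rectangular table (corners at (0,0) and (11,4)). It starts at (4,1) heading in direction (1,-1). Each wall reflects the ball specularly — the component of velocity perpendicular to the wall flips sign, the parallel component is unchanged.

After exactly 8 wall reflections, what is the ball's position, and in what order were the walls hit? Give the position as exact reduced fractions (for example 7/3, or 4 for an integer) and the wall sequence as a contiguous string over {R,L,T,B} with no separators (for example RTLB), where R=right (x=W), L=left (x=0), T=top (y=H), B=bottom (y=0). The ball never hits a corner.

1. t=1 → B at (5,0); v=(1,1)
2. t=4 → T at (9,4); v=(1,-1)
3. t=2 → R at (11,2); v=(-1,-1)
4. t=2 → B at (9,0); v=(-1,1)
5. t=4 → T at (5,4); v=(-1,-1)
6. t=4 → B at (1,0); v=(-1,1)
7. t=1 → L at (0,1); v=(1,1)
8. t=3 → T at (3,4); v=(1,-1)

Final position: (3,4)
Wall sequence: BTRBTBLT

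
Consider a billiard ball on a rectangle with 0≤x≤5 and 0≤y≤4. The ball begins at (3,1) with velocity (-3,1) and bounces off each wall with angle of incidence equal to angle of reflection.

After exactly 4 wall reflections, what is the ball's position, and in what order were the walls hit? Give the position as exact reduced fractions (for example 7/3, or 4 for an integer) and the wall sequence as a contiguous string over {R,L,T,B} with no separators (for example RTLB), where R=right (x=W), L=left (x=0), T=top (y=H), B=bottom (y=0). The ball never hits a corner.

Final position: (0,8/3)
Wall sequence: LRTL

1. t=1 → L at (0,2); v=(3,1)
2. t=5/3 → R at (5,11/3); v=(-3,1)
3. t=1/3 → T at (4,4); v=(-3,-1)
4. t=4/3 → L at (0,8/3); v=(3,-1)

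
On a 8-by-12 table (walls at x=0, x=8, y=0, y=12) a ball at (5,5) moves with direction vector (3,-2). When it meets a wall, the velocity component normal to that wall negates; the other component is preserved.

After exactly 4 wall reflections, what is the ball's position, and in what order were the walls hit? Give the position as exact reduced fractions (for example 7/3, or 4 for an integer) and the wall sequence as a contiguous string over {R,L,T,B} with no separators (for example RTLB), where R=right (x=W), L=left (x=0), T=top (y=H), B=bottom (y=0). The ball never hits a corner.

Final position: (8,23/3)
Wall sequence: RBLR

1. t=1 → R at (8,3); v=(-3,-2)
2. t=3/2 → B at (7/2,0); v=(-3,2)
3. t=7/6 → L at (0,7/3); v=(3,2)
4. t=8/3 → R at (8,23/3); v=(-3,2)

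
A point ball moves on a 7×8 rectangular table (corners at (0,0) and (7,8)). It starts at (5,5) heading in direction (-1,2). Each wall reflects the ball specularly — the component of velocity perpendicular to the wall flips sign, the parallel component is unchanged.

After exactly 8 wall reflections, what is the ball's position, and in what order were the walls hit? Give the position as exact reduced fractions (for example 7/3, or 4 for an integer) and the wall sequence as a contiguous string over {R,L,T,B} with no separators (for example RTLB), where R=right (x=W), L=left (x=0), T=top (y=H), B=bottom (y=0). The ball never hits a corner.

1. t=3/2 → T at (7/2,8); v=(-1,-2)
2. t=7/2 → L at (0,1); v=(1,-2)
3. t=1/2 → B at (1/2,0); v=(1,2)
4. t=4 → T at (9/2,8); v=(1,-2)
5. t=5/2 → R at (7,3); v=(-1,-2)
6. t=3/2 → B at (11/2,0); v=(-1,2)
7. t=4 → T at (3/2,8); v=(-1,-2)
8. t=3/2 → L at (0,5); v=(1,-2)

Final position: (0,5)
Wall sequence: TLBTRBTL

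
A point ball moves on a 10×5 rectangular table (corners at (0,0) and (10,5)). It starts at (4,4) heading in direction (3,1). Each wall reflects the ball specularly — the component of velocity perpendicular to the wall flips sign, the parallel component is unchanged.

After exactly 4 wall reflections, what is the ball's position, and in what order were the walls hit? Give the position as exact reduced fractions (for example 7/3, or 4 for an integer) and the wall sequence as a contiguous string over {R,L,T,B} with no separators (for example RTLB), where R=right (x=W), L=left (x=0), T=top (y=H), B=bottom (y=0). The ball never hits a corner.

Final position: (2,0)
Wall sequence: TRLB

1. t=1 → T at (7,5); v=(3,-1)
2. t=1 → R at (10,4); v=(-3,-1)
3. t=10/3 → L at (0,2/3); v=(3,-1)
4. t=2/3 → B at (2,0); v=(3,1)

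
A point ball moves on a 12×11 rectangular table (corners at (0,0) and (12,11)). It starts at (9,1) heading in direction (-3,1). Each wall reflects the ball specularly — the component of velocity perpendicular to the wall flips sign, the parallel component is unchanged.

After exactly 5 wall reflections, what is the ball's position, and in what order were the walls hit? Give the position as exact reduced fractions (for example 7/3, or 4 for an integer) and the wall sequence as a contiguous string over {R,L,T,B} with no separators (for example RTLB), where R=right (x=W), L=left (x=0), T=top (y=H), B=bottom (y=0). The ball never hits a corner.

Final position: (12,6)
Wall sequence: LRTLR

1. t=3 → L at (0,4); v=(3,1)
2. t=4 → R at (12,8); v=(-3,1)
3. t=3 → T at (3,11); v=(-3,-1)
4. t=1 → L at (0,10); v=(3,-1)
5. t=4 → R at (12,6); v=(-3,-1)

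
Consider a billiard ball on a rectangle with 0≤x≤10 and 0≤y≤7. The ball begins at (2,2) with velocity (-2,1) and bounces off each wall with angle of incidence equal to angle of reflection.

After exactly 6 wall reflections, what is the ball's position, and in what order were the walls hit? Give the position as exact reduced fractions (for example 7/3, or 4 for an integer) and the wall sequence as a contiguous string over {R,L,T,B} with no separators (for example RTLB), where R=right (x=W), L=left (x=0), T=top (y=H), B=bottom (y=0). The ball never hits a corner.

Final position: (10,4)
Wall sequence: LTRLBR

1. t=1 → L at (0,3); v=(2,1)
2. t=4 → T at (8,7); v=(2,-1)
3. t=1 → R at (10,6); v=(-2,-1)
4. t=5 → L at (0,1); v=(2,-1)
5. t=1 → B at (2,0); v=(2,1)
6. t=4 → R at (10,4); v=(-2,1)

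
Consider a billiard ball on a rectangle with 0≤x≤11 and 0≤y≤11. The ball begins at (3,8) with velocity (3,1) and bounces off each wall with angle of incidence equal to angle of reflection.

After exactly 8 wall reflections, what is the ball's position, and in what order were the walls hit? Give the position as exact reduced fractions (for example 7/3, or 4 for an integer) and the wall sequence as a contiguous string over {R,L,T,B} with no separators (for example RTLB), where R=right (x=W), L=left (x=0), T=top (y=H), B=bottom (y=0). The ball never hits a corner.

1. t=8/3 → R at (11,32/3); v=(-3,1)
2. t=1/3 → T at (10,11); v=(-3,-1)
3. t=10/3 → L at (0,23/3); v=(3,-1)
4. t=11/3 → R at (11,4); v=(-3,-1)
5. t=11/3 → L at (0,1/3); v=(3,-1)
6. t=1/3 → B at (1,0); v=(3,1)
7. t=10/3 → R at (11,10/3); v=(-3,1)
8. t=11/3 → L at (0,7); v=(3,1)

Final position: (0,7)
Wall sequence: RTLRLBRL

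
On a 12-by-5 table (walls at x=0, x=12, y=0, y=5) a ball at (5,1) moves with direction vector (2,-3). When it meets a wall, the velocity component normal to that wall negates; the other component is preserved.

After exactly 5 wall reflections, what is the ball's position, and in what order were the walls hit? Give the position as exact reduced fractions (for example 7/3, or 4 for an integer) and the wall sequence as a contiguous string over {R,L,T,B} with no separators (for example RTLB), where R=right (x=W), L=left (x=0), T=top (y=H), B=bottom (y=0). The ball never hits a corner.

1. t=1/3 → B at (17/3,0); v=(2,3)
2. t=5/3 → T at (9,5); v=(2,-3)
3. t=3/2 → R at (12,1/2); v=(-2,-3)
4. t=1/6 → B at (35/3,0); v=(-2,3)
5. t=5/3 → T at (25/3,5); v=(-2,-3)

Final position: (25/3,5)
Wall sequence: BTRBT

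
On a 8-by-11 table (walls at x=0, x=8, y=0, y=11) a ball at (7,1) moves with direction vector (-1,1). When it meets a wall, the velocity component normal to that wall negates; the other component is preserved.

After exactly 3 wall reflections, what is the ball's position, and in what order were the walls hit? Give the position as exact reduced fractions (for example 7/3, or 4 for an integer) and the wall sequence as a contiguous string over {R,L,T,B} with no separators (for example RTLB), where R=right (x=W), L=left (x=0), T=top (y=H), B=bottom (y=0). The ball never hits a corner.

1. t=7 → L at (0,8); v=(1,1)
2. t=3 → T at (3,11); v=(1,-1)
3. t=5 → R at (8,6); v=(-1,-1)

Final position: (8,6)
Wall sequence: LTR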